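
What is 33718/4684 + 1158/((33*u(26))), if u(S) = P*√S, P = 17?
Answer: 16859/2342 + 193*√26/2431 ≈ 7.6034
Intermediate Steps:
u(S) = 17*√S
33718/4684 + 1158/((33*u(26))) = 33718/4684 + 1158/((33*(17*√26))) = 33718*(1/4684) + 1158/((561*√26)) = 16859/2342 + 1158*(√26/14586) = 16859/2342 + 193*√26/2431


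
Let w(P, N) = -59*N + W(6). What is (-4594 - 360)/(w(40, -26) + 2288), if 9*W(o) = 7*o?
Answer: -7431/5740 ≈ -1.2946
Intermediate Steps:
W(o) = 7*o/9 (W(o) = (7*o)/9 = 7*o/9)
w(P, N) = 14/3 - 59*N (w(P, N) = -59*N + (7/9)*6 = -59*N + 14/3 = 14/3 - 59*N)
(-4594 - 360)/(w(40, -26) + 2288) = (-4594 - 360)/((14/3 - 59*(-26)) + 2288) = -4954/((14/3 + 1534) + 2288) = -4954/(4616/3 + 2288) = -4954/11480/3 = -4954*3/11480 = -7431/5740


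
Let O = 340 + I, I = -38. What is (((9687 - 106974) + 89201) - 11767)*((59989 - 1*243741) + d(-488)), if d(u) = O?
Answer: 3642032850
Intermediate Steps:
O = 302 (O = 340 - 38 = 302)
d(u) = 302
(((9687 - 106974) + 89201) - 11767)*((59989 - 1*243741) + d(-488)) = (((9687 - 106974) + 89201) - 11767)*((59989 - 1*243741) + 302) = ((-97287 + 89201) - 11767)*((59989 - 243741) + 302) = (-8086 - 11767)*(-183752 + 302) = -19853*(-183450) = 3642032850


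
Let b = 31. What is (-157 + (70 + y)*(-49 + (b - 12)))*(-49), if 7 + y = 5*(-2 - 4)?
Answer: 56203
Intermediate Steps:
y = -37 (y = -7 + 5*(-2 - 4) = -7 + 5*(-6) = -7 - 30 = -37)
(-157 + (70 + y)*(-49 + (b - 12)))*(-49) = (-157 + (70 - 37)*(-49 + (31 - 12)))*(-49) = (-157 + 33*(-49 + 19))*(-49) = (-157 + 33*(-30))*(-49) = (-157 - 990)*(-49) = -1147*(-49) = 56203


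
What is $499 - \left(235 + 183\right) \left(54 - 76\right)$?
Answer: $9695$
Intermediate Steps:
$499 - \left(235 + 183\right) \left(54 - 76\right) = 499 - 418 \left(-22\right) = 499 - -9196 = 499 + 9196 = 9695$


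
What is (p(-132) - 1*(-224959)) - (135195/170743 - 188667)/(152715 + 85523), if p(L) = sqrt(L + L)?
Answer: 653628241055728/2905533631 + 2*I*sqrt(66) ≈ 2.2496e+5 + 16.248*I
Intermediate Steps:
p(L) = sqrt(2)*sqrt(L) (p(L) = sqrt(2*L) = sqrt(2)*sqrt(L))
(p(-132) - 1*(-224959)) - (135195/170743 - 188667)/(152715 + 85523) = (sqrt(2)*sqrt(-132) - 1*(-224959)) - (135195/170743 - 188667)/(152715 + 85523) = (sqrt(2)*(2*I*sqrt(33)) + 224959) - (135195*(1/170743) - 188667)/238238 = (2*I*sqrt(66) + 224959) - (135195/170743 - 188667)/238238 = (224959 + 2*I*sqrt(66)) - (-32213434386)/(170743*238238) = (224959 + 2*I*sqrt(66)) - 1*(-2300959599/2905533631) = (224959 + 2*I*sqrt(66)) + 2300959599/2905533631 = 653628241055728/2905533631 + 2*I*sqrt(66)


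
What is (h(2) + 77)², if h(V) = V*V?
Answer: 6561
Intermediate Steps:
h(V) = V²
(h(2) + 77)² = (2² + 77)² = (4 + 77)² = 81² = 6561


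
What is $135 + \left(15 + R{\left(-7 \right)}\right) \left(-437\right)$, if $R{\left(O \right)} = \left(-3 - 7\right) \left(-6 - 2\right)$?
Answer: $-41380$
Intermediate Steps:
$R{\left(O \right)} = 80$ ($R{\left(O \right)} = \left(-10\right) \left(-8\right) = 80$)
$135 + \left(15 + R{\left(-7 \right)}\right) \left(-437\right) = 135 + \left(15 + 80\right) \left(-437\right) = 135 + 95 \left(-437\right) = 135 - 41515 = -41380$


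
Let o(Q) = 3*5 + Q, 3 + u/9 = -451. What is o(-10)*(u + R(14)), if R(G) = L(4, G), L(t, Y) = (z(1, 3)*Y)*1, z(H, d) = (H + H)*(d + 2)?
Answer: -19730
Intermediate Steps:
u = -4086 (u = -27 + 9*(-451) = -27 - 4059 = -4086)
z(H, d) = 2*H*(2 + d) (z(H, d) = (2*H)*(2 + d) = 2*H*(2 + d))
L(t, Y) = 10*Y (L(t, Y) = ((2*1*(2 + 3))*Y)*1 = ((2*1*5)*Y)*1 = (10*Y)*1 = 10*Y)
R(G) = 10*G
o(Q) = 15 + Q
o(-10)*(u + R(14)) = (15 - 10)*(-4086 + 10*14) = 5*(-4086 + 140) = 5*(-3946) = -19730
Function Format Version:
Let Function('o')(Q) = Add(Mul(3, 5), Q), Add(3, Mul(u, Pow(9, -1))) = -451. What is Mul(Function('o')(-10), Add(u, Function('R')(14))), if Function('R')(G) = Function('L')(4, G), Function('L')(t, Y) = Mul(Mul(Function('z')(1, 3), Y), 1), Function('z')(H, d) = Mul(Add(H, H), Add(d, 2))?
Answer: -19730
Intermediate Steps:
u = -4086 (u = Add(-27, Mul(9, -451)) = Add(-27, -4059) = -4086)
Function('z')(H, d) = Mul(2, H, Add(2, d)) (Function('z')(H, d) = Mul(Mul(2, H), Add(2, d)) = Mul(2, H, Add(2, d)))
Function('L')(t, Y) = Mul(10, Y) (Function('L')(t, Y) = Mul(Mul(Mul(2, 1, Add(2, 3)), Y), 1) = Mul(Mul(Mul(2, 1, 5), Y), 1) = Mul(Mul(10, Y), 1) = Mul(10, Y))
Function('R')(G) = Mul(10, G)
Function('o')(Q) = Add(15, Q)
Mul(Function('o')(-10), Add(u, Function('R')(14))) = Mul(Add(15, -10), Add(-4086, Mul(10, 14))) = Mul(5, Add(-4086, 140)) = Mul(5, -3946) = -19730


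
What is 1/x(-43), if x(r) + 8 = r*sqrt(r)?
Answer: I/(-8*I + 43*sqrt(43)) ≈ -0.00010054 + 0.0035436*I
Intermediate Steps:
x(r) = -8 + r**(3/2) (x(r) = -8 + r*sqrt(r) = -8 + r**(3/2))
1/x(-43) = 1/(-8 + (-43)**(3/2)) = 1/(-8 - 43*I*sqrt(43))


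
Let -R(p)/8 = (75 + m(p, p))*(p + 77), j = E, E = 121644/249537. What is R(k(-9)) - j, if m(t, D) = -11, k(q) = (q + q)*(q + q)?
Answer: -17077687396/83179 ≈ -2.0531e+5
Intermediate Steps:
k(q) = 4*q**2 (k(q) = (2*q)*(2*q) = 4*q**2)
E = 40548/83179 (E = 121644*(1/249537) = 40548/83179 ≈ 0.48748)
j = 40548/83179 ≈ 0.48748
R(p) = -39424 - 512*p (R(p) = -8*(75 - 11)*(p + 77) = -512*(77 + p) = -8*(4928 + 64*p) = -39424 - 512*p)
R(k(-9)) - j = (-39424 - 2048*(-9)**2) - 1*40548/83179 = (-39424 - 2048*81) - 40548/83179 = (-39424 - 512*324) - 40548/83179 = (-39424 - 165888) - 40548/83179 = -205312 - 40548/83179 = -17077687396/83179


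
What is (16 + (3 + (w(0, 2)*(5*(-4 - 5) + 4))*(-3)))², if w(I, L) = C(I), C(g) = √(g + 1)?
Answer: 20164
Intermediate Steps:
C(g) = √(1 + g)
w(I, L) = √(1 + I)
(16 + (3 + (w(0, 2)*(5*(-4 - 5) + 4))*(-3)))² = (16 + (3 + (√(1 + 0)*(5*(-4 - 5) + 4))*(-3)))² = (16 + (3 + (√1*(5*(-9) + 4))*(-3)))² = (16 + (3 + (1*(-45 + 4))*(-3)))² = (16 + (3 + (1*(-41))*(-3)))² = (16 + (3 - 41*(-3)))² = (16 + (3 + 123))² = (16 + 126)² = 142² = 20164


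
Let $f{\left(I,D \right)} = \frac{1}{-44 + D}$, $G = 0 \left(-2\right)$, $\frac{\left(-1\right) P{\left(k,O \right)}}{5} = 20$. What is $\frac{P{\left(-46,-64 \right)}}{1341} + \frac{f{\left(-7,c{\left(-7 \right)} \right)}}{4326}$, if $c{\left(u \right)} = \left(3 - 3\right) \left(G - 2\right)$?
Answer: $- \frac{6345247}{85083768} \approx -0.074576$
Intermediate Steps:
$P{\left(k,O \right)} = -100$ ($P{\left(k,O \right)} = \left(-5\right) 20 = -100$)
$G = 0$
$c{\left(u \right)} = 0$ ($c{\left(u \right)} = \left(3 - 3\right) \left(0 - 2\right) = 0 \left(-2\right) = 0$)
$\frac{P{\left(-46,-64 \right)}}{1341} + \frac{f{\left(-7,c{\left(-7 \right)} \right)}}{4326} = - \frac{100}{1341} + \frac{1}{\left(-44 + 0\right) 4326} = \left(-100\right) \frac{1}{1341} + \frac{1}{-44} \cdot \frac{1}{4326} = - \frac{100}{1341} - \frac{1}{190344} = - \frac{6345247}{85083768}$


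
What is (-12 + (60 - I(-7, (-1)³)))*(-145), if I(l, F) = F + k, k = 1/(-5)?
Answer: -7134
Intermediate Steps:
k = -⅕ ≈ -0.20000
I(l, F) = -⅕ + F (I(l, F) = F - ⅕ = -⅕ + F)
(-12 + (60 - I(-7, (-1)³)))*(-145) = (-12 + (60 - (-⅕ + (-1)³)))*(-145) = (-12 + (60 - (-⅕ - 1)))*(-145) = (-12 + (60 - 1*(-6/5)))*(-145) = (-12 + (60 + 6/5))*(-145) = (-12 + 306/5)*(-145) = (246/5)*(-145) = -7134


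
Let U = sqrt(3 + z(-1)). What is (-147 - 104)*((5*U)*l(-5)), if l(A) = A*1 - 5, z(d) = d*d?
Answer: 25100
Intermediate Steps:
z(d) = d**2
l(A) = -5 + A (l(A) = A - 5 = -5 + A)
U = 2 (U = sqrt(3 + (-1)**2) = sqrt(3 + 1) = sqrt(4) = 2)
(-147 - 104)*((5*U)*l(-5)) = (-147 - 104)*((5*2)*(-5 - 5)) = -2510*(-10) = -251*(-100) = 25100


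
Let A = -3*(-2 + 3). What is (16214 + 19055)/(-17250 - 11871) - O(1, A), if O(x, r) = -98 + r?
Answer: 2905952/29121 ≈ 99.789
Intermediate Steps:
A = -3 (A = -3*1 = -3)
(16214 + 19055)/(-17250 - 11871) - O(1, A) = (16214 + 19055)/(-17250 - 11871) - (-98 - 3) = 35269/(-29121) - 1*(-101) = 35269*(-1/29121) + 101 = -35269/29121 + 101 = 2905952/29121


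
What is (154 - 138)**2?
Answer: 256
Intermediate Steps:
(154 - 138)**2 = 16**2 = 256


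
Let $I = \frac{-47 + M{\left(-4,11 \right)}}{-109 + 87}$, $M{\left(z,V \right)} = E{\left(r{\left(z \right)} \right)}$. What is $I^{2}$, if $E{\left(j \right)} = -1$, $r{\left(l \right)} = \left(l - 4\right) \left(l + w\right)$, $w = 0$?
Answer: $\frac{576}{121} \approx 4.7603$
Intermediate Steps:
$r{\left(l \right)} = l \left(-4 + l\right)$ ($r{\left(l \right)} = \left(l - 4\right) \left(l + 0\right) = \left(-4 + l\right) l = l \left(-4 + l\right)$)
$M{\left(z,V \right)} = -1$
$I = \frac{24}{11}$ ($I = \frac{-47 - 1}{-109 + 87} = - \frac{48}{-22} = \left(-48\right) \left(- \frac{1}{22}\right) = \frac{24}{11} \approx 2.1818$)
$I^{2} = \left(\frac{24}{11}\right)^{2} = \frac{576}{121}$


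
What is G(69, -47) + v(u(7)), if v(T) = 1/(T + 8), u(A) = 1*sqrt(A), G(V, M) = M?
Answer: -2671/57 - sqrt(7)/57 ≈ -46.906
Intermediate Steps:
u(A) = sqrt(A)
v(T) = 1/(8 + T)
G(69, -47) + v(u(7)) = -47 + 1/(8 + sqrt(7))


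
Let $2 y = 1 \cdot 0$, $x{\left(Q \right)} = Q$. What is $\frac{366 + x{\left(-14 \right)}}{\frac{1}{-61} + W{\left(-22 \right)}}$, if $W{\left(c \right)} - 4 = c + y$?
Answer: $- \frac{21472}{1099} \approx -19.538$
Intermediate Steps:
$y = 0$ ($y = \frac{1 \cdot 0}{2} = \frac{1}{2} \cdot 0 = 0$)
$W{\left(c \right)} = 4 + c$ ($W{\left(c \right)} = 4 + \left(c + 0\right) = 4 + c$)
$\frac{366 + x{\left(-14 \right)}}{\frac{1}{-61} + W{\left(-22 \right)}} = \frac{366 - 14}{\frac{1}{-61} + \left(4 - 22\right)} = \frac{352}{- \frac{1}{61} - 18} = \frac{352}{- \frac{1099}{61}} = 352 \left(- \frac{61}{1099}\right) = - \frac{21472}{1099}$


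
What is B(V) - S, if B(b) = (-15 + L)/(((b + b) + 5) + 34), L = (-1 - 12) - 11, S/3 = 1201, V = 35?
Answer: -392766/109 ≈ -3603.4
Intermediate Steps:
S = 3603 (S = 3*1201 = 3603)
L = -24 (L = -13 - 11 = -24)
B(b) = -39/(39 + 2*b) (B(b) = (-15 - 24)/(((b + b) + 5) + 34) = -39/((2*b + 5) + 34) = -39/((5 + 2*b) + 34) = -39/(39 + 2*b))
B(V) - S = -39/(39 + 2*35) - 1*3603 = -39/(39 + 70) - 3603 = -39/109 - 3603 = -392766/109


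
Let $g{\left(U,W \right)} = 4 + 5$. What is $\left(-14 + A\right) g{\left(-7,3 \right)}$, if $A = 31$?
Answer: $153$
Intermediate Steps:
$g{\left(U,W \right)} = 9$
$\left(-14 + A\right) g{\left(-7,3 \right)} = \left(-14 + 31\right) 9 = 17 \cdot 9 = 153$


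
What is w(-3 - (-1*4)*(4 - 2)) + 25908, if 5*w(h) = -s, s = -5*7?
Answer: 25915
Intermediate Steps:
s = -35
w(h) = 7 (w(h) = (-1*(-35))/5 = (⅕)*35 = 7)
w(-3 - (-1*4)*(4 - 2)) + 25908 = 7 + 25908 = 25915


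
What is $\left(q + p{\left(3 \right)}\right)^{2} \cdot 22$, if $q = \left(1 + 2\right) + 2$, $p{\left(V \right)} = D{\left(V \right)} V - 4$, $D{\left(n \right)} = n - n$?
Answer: $22$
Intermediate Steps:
$D{\left(n \right)} = 0$
$p{\left(V \right)} = -4$ ($p{\left(V \right)} = 0 V - 4 = 0 - 4 = -4$)
$q = 5$ ($q = 3 + 2 = 5$)
$\left(q + p{\left(3 \right)}\right)^{2} \cdot 22 = \left(5 - 4\right)^{2} \cdot 22 = 1^{2} \cdot 22 = 1 \cdot 22 = 22$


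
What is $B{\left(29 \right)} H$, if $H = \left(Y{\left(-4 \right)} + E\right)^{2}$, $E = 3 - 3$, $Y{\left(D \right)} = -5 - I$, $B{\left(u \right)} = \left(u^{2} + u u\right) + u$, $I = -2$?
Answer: $15399$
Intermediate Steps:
$B{\left(u \right)} = u + 2 u^{2}$ ($B{\left(u \right)} = \left(u^{2} + u^{2}\right) + u = 2 u^{2} + u = u + 2 u^{2}$)
$Y{\left(D \right)} = -3$ ($Y{\left(D \right)} = -5 - -2 = -5 + 2 = -3$)
$E = 0$
$H = 9$ ($H = \left(-3 + 0\right)^{2} = \left(-3\right)^{2} = 9$)
$B{\left(29 \right)} H = 29 \left(1 + 2 \cdot 29\right) 9 = 29 \left(1 + 58\right) 9 = 29 \cdot 59 \cdot 9 = 1711 \cdot 9 = 15399$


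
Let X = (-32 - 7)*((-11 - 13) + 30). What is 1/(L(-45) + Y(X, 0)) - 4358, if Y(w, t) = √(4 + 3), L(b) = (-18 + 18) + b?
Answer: -8794489/2018 - √7/2018 ≈ -4358.0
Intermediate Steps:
X = -234 (X = -39*(-24 + 30) = -39*6 = -234)
L(b) = b (L(b) = 0 + b = b)
Y(w, t) = √7
1/(L(-45) + Y(X, 0)) - 4358 = 1/(-45 + √7) - 4358 = -4358 + 1/(-45 + √7)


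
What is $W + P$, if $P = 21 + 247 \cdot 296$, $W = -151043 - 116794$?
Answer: $-194704$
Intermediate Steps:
$W = -267837$
$P = 73133$ ($P = 21 + 73112 = 73133$)
$W + P = -267837 + 73133 = -194704$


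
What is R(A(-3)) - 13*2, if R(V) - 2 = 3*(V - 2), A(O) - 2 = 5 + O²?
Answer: 18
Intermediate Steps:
A(O) = 7 + O² (A(O) = 2 + (5 + O²) = 7 + O²)
R(V) = -4 + 3*V (R(V) = 2 + 3*(V - 2) = 2 + 3*(-2 + V) = 2 + (-6 + 3*V) = -4 + 3*V)
R(A(-3)) - 13*2 = (-4 + 3*(7 + (-3)²)) - 13*2 = (-4 + 3*(7 + 9)) - 26 = (-4 + 3*16) - 26 = (-4 + 48) - 26 = 44 - 26 = 18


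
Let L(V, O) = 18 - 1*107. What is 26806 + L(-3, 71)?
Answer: 26717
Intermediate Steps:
L(V, O) = -89 (L(V, O) = 18 - 107 = -89)
26806 + L(-3, 71) = 26806 - 89 = 26717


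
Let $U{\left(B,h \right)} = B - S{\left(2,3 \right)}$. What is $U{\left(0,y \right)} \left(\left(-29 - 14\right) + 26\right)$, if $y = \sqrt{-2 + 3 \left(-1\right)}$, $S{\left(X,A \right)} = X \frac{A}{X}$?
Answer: $51$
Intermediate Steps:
$S{\left(X,A \right)} = A$
$y = i \sqrt{5}$ ($y = \sqrt{-2 - 3} = \sqrt{-5} = i \sqrt{5} \approx 2.2361 i$)
$U{\left(B,h \right)} = -3 + B$ ($U{\left(B,h \right)} = B - 3 = -3 + B$)
$U{\left(0,y \right)} \left(\left(-29 - 14\right) + 26\right) = \left(-3 + 0\right) \left(\left(-29 - 14\right) + 26\right) = - 3 \left(-43 + 26\right) = \left(-3\right) \left(-17\right) = 51$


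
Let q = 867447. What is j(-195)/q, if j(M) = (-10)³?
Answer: -1000/867447 ≈ -0.0011528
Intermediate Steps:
j(M) = -1000
j(-195)/q = -1000/867447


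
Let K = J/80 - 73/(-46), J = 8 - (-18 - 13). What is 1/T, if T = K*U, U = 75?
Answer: 368/57255 ≈ 0.0064274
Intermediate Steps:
J = 39 (J = 8 - 1*(-31) = 8 + 31 = 39)
K = 3817/1840 (K = 39/80 - 73/(-46) = 39*(1/80) - 73*(-1/46) = 39/80 + 73/46 = 3817/1840 ≈ 2.0745)
T = 57255/368 (T = (3817/1840)*75 = 57255/368 ≈ 155.58)
1/T = 1/(57255/368) = 368/57255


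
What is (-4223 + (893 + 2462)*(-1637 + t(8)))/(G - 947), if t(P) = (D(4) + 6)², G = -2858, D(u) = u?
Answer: 5160858/3805 ≈ 1356.3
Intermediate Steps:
t(P) = 100 (t(P) = (4 + 6)² = 10² = 100)
(-4223 + (893 + 2462)*(-1637 + t(8)))/(G - 947) = (-4223 + (893 + 2462)*(-1637 + 100))/(-2858 - 947) = (-4223 + 3355*(-1537))/(-3805) = (-4223 - 5156635)*(-1/3805) = -5160858*(-1/3805) = 5160858/3805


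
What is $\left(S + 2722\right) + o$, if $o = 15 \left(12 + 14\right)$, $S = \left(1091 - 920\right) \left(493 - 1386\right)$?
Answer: $-149591$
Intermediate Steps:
$S = -152703$ ($S = 171 \left(-893\right) = -152703$)
$o = 390$ ($o = 15 \cdot 26 = 390$)
$\left(S + 2722\right) + o = \left(-152703 + 2722\right) + 390 = -149981 + 390 = -149591$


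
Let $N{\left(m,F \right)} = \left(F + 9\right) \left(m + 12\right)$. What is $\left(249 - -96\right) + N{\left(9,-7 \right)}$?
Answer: $387$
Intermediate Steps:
$N{\left(m,F \right)} = \left(9 + F\right) \left(12 + m\right)$
$\left(249 - -96\right) + N{\left(9,-7 \right)} = \left(249 - -96\right) + \left(108 + 9 \cdot 9 + 12 \left(-7\right) - 63\right) = \left(249 + 96\right) + \left(108 + 81 - 84 - 63\right) = 345 + 42 = 387$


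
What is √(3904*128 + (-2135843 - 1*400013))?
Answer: 4*I*√127259 ≈ 1426.9*I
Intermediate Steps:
√(3904*128 + (-2135843 - 1*400013)) = √(499712 + (-2135843 - 400013)) = √(499712 - 2535856) = √(-2036144) = 4*I*√127259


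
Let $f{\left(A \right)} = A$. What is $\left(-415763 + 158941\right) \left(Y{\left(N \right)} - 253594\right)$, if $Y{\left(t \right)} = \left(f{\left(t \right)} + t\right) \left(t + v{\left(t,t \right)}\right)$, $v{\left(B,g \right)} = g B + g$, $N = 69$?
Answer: $-108499076696$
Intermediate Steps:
$v{\left(B,g \right)} = g + B g$ ($v{\left(B,g \right)} = B g + g = g + B g$)
$Y{\left(t \right)} = 2 t \left(t + t \left(1 + t\right)\right)$ ($Y{\left(t \right)} = \left(t + t\right) \left(t + t \left(1 + t\right)\right) = 2 t \left(t + t \left(1 + t\right)\right)$)
$\left(-415763 + 158941\right) \left(Y{\left(N \right)} - 253594\right) = \left(-415763 + 158941\right) \left(2 \cdot 69^{2} \left(2 + 69\right) - 253594\right) = - 256822 \left(2 \cdot 4761 \cdot 71 - 253594\right) = - 256822 \left(676062 - 253594\right) = \left(-256822\right) 422468 = -108499076696$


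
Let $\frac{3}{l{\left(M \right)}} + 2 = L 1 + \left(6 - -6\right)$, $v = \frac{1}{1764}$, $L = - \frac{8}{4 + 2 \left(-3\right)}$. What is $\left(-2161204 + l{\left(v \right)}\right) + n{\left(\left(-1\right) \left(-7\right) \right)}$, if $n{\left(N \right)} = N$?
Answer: $- \frac{30256755}{14} \approx -2.1612 \cdot 10^{6}$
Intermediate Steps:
$L = 4$ ($L = - \frac{8}{4 - 6} = - \frac{8}{-2} = \left(-8\right) \left(- \frac{1}{2}\right) = 4$)
$v = \frac{1}{1764} \approx 0.00056689$
$l{\left(M \right)} = \frac{3}{14}$ ($l{\left(M \right)} = \frac{3}{-2 + \left(4 \cdot 1 + \left(6 - -6\right)\right)} = \frac{3}{-2 + \left(4 + \left(6 + 6\right)\right)} = \frac{3}{-2 + \left(4 + 12\right)} = \frac{3}{-2 + 16} = \frac{3}{14}$)
$\left(-2161204 + l{\left(v \right)}\right) + n{\left(\left(-1\right) \left(-7\right) \right)} = \left(-2161204 + \frac{3}{14}\right) - -7 = - \frac{30256853}{14} + 7 = - \frac{30256755}{14}$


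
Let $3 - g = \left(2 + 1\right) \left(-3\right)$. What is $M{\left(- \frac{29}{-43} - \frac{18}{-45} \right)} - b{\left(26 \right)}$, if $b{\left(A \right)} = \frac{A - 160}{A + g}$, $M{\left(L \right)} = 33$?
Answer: $\frac{694}{19} \approx 36.526$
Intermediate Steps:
$g = 12$ ($g = 3 - \left(2 + 1\right) \left(-3\right) = 3 - 3 \left(-3\right) = 3 - -9 = 3 + 9 = 12$)
$b{\left(A \right)} = \frac{-160 + A}{12 + A}$ ($b{\left(A \right)} = \frac{A - 160}{A + 12} = \frac{-160 + A}{12 + A}$)
$M{\left(- \frac{29}{-43} - \frac{18}{-45} \right)} - b{\left(26 \right)} = 33 - \frac{-160 + 26}{12 + 26} = 33 - \frac{1}{38} \left(-134\right) = 33 - - \frac{67}{19} = 33 + \frac{67}{19} = \frac{694}{19}$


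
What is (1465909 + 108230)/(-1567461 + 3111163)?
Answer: 1574139/1543702 ≈ 1.0197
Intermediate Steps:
(1465909 + 108230)/(-1567461 + 3111163) = 1574139/1543702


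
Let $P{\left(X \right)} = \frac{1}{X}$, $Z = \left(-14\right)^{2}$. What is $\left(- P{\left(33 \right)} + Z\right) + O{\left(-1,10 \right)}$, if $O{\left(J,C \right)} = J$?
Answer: $\frac{6434}{33} \approx 194.97$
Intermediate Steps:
$Z = 196$
$\left(- P{\left(33 \right)} + Z\right) + O{\left(-1,10 \right)} = \left(- \frac{1}{33} + 196\right) - 1 = \frac{6467}{33} - 1 = \frac{6434}{33}$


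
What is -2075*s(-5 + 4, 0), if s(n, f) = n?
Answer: 2075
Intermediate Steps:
-2075*s(-5 + 4, 0) = -2075*(-5 + 4) = -2075*(-1) = 2075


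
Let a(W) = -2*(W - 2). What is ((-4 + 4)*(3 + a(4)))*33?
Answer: 0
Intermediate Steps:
a(W) = 4 - 2*W (a(W) = -2*(-2 + W) = 4 - 2*W)
((-4 + 4)*(3 + a(4)))*33 = ((-4 + 4)*(3 + (4 - 2*4)))*33 = (0*(3 + (4 - 8)))*33 = (0*(3 - 4))*33 = (0*(-1))*33 = 0*33 = 0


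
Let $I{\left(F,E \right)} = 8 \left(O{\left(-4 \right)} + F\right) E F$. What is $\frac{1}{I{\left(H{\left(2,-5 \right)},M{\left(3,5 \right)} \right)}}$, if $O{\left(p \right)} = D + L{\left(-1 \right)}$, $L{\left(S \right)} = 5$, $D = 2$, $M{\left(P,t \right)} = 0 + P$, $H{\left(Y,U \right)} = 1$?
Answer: $\frac{1}{192} \approx 0.0052083$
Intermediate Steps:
$M{\left(P,t \right)} = P$
$O{\left(p \right)} = 7$ ($O{\left(p \right)} = 2 + 5 = 7$)
$I{\left(F,E \right)} = 8 E F \left(7 + F\right)$ ($I{\left(F,E \right)} = 8 \left(7 + F\right) E F = 8 E \left(7 + F\right) F = 8 E F \left(7 + F\right)$)
$\frac{1}{I{\left(H{\left(2,-5 \right)},M{\left(3,5 \right)} \right)}} = \frac{1}{8 \cdot 3 \cdot 1 \left(7 + 1\right)} = \frac{1}{8 \cdot 3 \cdot 1 \cdot 8} = \frac{1}{192}$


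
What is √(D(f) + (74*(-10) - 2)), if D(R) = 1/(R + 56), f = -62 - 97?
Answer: I*√7871981/103 ≈ 27.24*I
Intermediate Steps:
f = -159
D(R) = 1/(56 + R)
√(D(f) + (74*(-10) - 2)) = √(1/(56 - 159) + (74*(-10) - 2)) = √(1/(-103) + (-740 - 2)) = √(-1/103 - 742) = √(-76427/103) = I*√7871981/103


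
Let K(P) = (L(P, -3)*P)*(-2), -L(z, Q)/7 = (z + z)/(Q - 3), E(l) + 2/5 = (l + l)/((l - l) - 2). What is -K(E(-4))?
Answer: 1512/25 ≈ 60.480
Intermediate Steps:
E(l) = -2/5 - l (E(l) = -2/5 + (l + l)/((l - l) - 2) = -2/5 + (2*l)/(0 - 2) = -2/5 + (2*l)/(-2) = -2/5 + (2*l)*(-1/2) = -2/5 - l)
L(z, Q) = -14*z/(-3 + Q) (L(z, Q) = -7*(z + z)/(Q - 3) = -7*2*z/(-3 + Q) = -14*z/(-3 + Q))
K(P) = -14*P**2/3 (K(P) = ((-14*P/(-3 - 3))*P)*(-2) = ((-14*P/(-6))*P)*(-2) = ((-14*P*(-1/6))*P)*(-2) = ((7*P/3)*P)*(-2) = (7*P**2/3)*(-2) = -14*P**2/3)
-K(E(-4)) = -(-14)*(-2/5 - 1*(-4))**2/3 = -(-14)*(-2/5 + 4)**2/3 = -(-14)*(18/5)**2/3 = -(-14)*324/(3*25) = -1*(-1512/25) = 1512/25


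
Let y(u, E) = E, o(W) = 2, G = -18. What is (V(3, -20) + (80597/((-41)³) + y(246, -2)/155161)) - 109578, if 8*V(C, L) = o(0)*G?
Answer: -2343742927298283/21387702562 ≈ -1.0958e+5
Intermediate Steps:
V(C, L) = -9/2 (V(C, L) = (2*(-18))/8 = (⅛)*(-36) = -9/2)
(V(3, -20) + (80597/((-41)³) + y(246, -2)/155161)) - 109578 = (-9/2 + (80597/((-41)³) - 2/155161)) - 109578 = (-9/2 + (80597/(-68921) - 2*1/155161)) - 109578 = (-9/2 + (80597*(-1/68921) - 2/155161)) - 109578 = (-9/2 + (-80597/68921 - 2/155161)) - 109578 = (-9/2 - 12505648959/10693851281) - 109578 = -121255959447/21387702562 - 109578 = -2343742927298283/21387702562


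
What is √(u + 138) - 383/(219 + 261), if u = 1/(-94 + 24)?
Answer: -383/480 + √676130/70 ≈ 10.949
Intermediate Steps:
u = -1/70 (u = 1/(-70) = -1/70 ≈ -0.014286)
√(u + 138) - 383/(219 + 261) = √(-1/70 + 138) - 383/(219 + 261) = √(9659/70) - 383/480 = √676130/70 + (1/480)*(-383) = √676130/70 - 383/480 = -383/480 + √676130/70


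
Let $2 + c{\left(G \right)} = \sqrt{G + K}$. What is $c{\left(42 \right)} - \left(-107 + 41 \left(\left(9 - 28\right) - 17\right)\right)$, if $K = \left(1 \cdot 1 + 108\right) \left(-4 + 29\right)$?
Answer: $1581 + \sqrt{2767} \approx 1633.6$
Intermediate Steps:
$K = 2725$ ($K = \left(1 + 108\right) 25 = 109 \cdot 25 = 2725$)
$c{\left(G \right)} = -2 + \sqrt{2725 + G}$ ($c{\left(G \right)} = -2 + \sqrt{G + 2725} = -2 + \sqrt{2725 + G}$)
$c{\left(42 \right)} - \left(-107 + 41 \left(\left(9 - 28\right) - 17\right)\right) = \left(-2 + \sqrt{2725 + 42}\right) - \left(-107 + 41 \left(\left(9 - 28\right) - 17\right)\right) = \left(-2 + \sqrt{2767}\right) - \left(-107 + 41 \left(-19 - 17\right)\right) = \left(-2 + \sqrt{2767}\right) + \left(\left(-41\right) \left(-36\right) + 107\right) = \left(-2 + \sqrt{2767}\right) + \left(1476 + 107\right) = \left(-2 + \sqrt{2767}\right) + 1583 = 1581 + \sqrt{2767}$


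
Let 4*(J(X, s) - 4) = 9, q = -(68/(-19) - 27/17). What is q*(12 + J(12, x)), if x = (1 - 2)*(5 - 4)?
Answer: 121837/1292 ≈ 94.301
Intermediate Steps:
x = -1 (x = -1*1 = -1)
q = 1669/323 (q = -(68*(-1/19) - 27*1/17) = -(-68/19 - 27/17) = -1*(-1669/323) = 1669/323 ≈ 5.1672)
J(X, s) = 25/4 (J(X, s) = 4 + (1/4)*9 = 4 + 9/4 = 25/4)
q*(12 + J(12, x)) = 1669*(12 + 25/4)/323 = (1669/323)*(73/4) = 121837/1292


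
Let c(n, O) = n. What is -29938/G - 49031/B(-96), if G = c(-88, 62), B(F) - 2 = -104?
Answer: 1842101/2244 ≈ 820.90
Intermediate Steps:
B(F) = -102 (B(F) = 2 - 104 = -102)
G = -88
-29938/G - 49031/B(-96) = -29938/(-88) - 49031/(-102) = -29938*(-1/88) - 49031*(-1/102) = 14969/44 + 49031/102 = 1842101/2244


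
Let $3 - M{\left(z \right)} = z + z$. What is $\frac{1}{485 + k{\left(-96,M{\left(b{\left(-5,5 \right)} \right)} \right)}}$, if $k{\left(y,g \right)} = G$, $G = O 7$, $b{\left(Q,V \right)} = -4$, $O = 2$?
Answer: $\frac{1}{499} \approx 0.002004$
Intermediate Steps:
$M{\left(z \right)} = 3 - 2 z$ ($M{\left(z \right)} = 3 - \left(z + z\right) = 3 - 2 z$)
$G = 14$ ($G = 2 \cdot 7 = 14$)
$k{\left(y,g \right)} = 14$
$\frac{1}{485 + k{\left(-96,M{\left(b{\left(-5,5 \right)} \right)} \right)}} = \frac{1}{485 + 14} = \frac{1}{499}$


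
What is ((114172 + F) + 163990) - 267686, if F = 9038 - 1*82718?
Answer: -63204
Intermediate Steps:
F = -73680 (F = 9038 - 82718 = -73680)
((114172 + F) + 163990) - 267686 = ((114172 - 73680) + 163990) - 267686 = (40492 + 163990) - 267686 = 204482 - 267686 = -63204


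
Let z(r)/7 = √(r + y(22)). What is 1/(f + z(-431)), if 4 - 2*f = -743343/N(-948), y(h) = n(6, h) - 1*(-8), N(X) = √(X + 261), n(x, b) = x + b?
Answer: 458/(916 - 247781*I*√687 + 3206*I*√395) ≈ 1.0145e-8 + 7.122e-5*I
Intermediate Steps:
n(x, b) = b + x
N(X) = √(261 + X)
y(h) = 14 + h (y(h) = (h + 6) - 1*(-8) = (6 + h) + 8 = 14 + h)
z(r) = 7*√(36 + r) (z(r) = 7*√(r + (14 + 22)) = 7*√(r + 36) = 7*√(36 + r))
f = 2 - 247781*I*√687/458 (f = 2 - (-743343)/(2*(√(261 - 948))) = 2 - (-743343)/(2*(√(-687))) = 2 - (-743343)/(2*(I*√687)) = 2 - (-743343)*(-I*√687/687)/2 = 2 - 247781*I*√687/458 ≈ 2.0 - 14180.0*I)
1/(f + z(-431)) = 1/((2 - 247781*I*√687/458) + 7*√(36 - 431)) = 1/((2 - 247781*I*√687/458) + 7*√(-395)) = 1/((2 - 247781*I*√687/458) + 7*(I*√395)) = 1/((2 - 247781*I*√687/458) + 7*I*√395) = 1/(2 + 7*I*√395 - 247781*I*√687/458)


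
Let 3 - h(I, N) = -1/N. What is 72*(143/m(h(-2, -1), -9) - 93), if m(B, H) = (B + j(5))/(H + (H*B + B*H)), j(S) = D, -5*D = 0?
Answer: -238356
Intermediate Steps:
D = 0 (D = -1/5*0 = 0)
j(S) = 0
h(I, N) = 3 + 1/N (h(I, N) = 3 - (-1)/N = 3 + 1/N)
m(B, H) = B/(H + 2*B*H) (m(B, H) = (B + 0)/(H + (H*B + B*H)) = B/(H + (B*H + B*H)) = B/(H + 2*B*H))
72*(143/m(h(-2, -1), -9) - 93) = 72*(143/(((3 + 1/(-1))/(-9*(1 + 2*(3 + 1/(-1)))))) - 93) = 72*(143/(((3 - 1)*(-1/9)/(1 + 2*(3 - 1)))) - 93) = 72*(143/((2*(-1/9)/(1 + 2*2))) - 93) = 72*(143/((2*(-1/9)/(1 + 4))) - 93) = 72*(143/((2*(-1/9)/5)) - 93) = 72*(143/((2*(-1/9)*(1/5))) - 93) = 72*(143/(-2/45) - 93) = 72*(143*(-45/2) - 93) = 72*(-6435/2 - 93) = 72*(-6621/2) = -238356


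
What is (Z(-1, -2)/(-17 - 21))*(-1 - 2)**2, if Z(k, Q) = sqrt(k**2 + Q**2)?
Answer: -9*sqrt(5)/38 ≈ -0.52960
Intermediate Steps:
Z(k, Q) = sqrt(Q**2 + k**2)
(Z(-1, -2)/(-17 - 21))*(-1 - 2)**2 = (sqrt((-2)**2 + (-1)**2)/(-17 - 21))*(-1 - 2)**2 = (sqrt(4 + 1)/(-38))*(-3)**2 = -sqrt(5)/38*9 = -9*sqrt(5)/38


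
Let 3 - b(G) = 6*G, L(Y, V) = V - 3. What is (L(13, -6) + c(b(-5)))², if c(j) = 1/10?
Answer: 7921/100 ≈ 79.210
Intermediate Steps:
L(Y, V) = -3 + V
b(G) = 3 - 6*G
c(j) = ⅒
(L(13, -6) + c(b(-5)))² = ((-3 - 6) + ⅒)² = (-9 + ⅒)² = (-89/10)² = 7921/100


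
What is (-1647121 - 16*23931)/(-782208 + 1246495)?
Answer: -2030017/464287 ≈ -4.3723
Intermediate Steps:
(-1647121 - 16*23931)/(-782208 + 1246495) = (-1647121 - 382896)/464287 = -2030017*1/464287 = -2030017/464287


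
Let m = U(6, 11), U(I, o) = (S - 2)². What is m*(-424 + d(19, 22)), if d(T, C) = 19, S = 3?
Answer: -405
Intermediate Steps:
U(I, o) = 1 (U(I, o) = (3 - 2)² = 1² = 1)
m = 1
m*(-424 + d(19, 22)) = 1*(-424 + 19) = 1*(-405) = -405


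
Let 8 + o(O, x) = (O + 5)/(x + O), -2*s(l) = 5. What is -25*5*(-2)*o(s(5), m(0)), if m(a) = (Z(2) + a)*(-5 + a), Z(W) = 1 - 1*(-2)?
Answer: -14250/7 ≈ -2035.7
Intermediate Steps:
Z(W) = 3 (Z(W) = 1 + 2 = 3)
s(l) = -5/2 (s(l) = -½*5 = -5/2)
m(a) = (-5 + a)*(3 + a) (m(a) = (3 + a)*(-5 + a) = (-5 + a)*(3 + a))
o(O, x) = -8 + (5 + O)/(O + x) (o(O, x) = -8 + (O + 5)/(x + O) = -8 + (5 + O)/(O + x))
-25*5*(-2)*o(s(5), m(0)) = -25*5*(-2)*(5 - 8*(-15 + 0² - 2*0) - 7*(-5/2))/(-5/2 + (-15 + 0² - 2*0)) = -(-250)*(5 - 8*(-15 + 0 + 0) + 35/2)/(-5/2 + (-15 + 0 + 0)) = -(-250)*(5 - 8*(-15) + 35/2)/(-5/2 - 15) = -(-250)*(5 + 120 + 35/2)/(-35/2) = -(-250)*(-2/35*285/2) = -(-250)*(-57)/7 = -25*570/7 = -14250/7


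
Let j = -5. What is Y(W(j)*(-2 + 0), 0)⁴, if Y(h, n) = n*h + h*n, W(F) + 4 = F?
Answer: 0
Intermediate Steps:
W(F) = -4 + F
Y(h, n) = 2*h*n (Y(h, n) = h*n + h*n = 2*h*n)
Y(W(j)*(-2 + 0), 0)⁴ = (2*((-4 - 5)*(-2 + 0))*0)⁴ = (2*(-9*(-2))*0)⁴ = (2*18*0)⁴ = 0⁴ = 0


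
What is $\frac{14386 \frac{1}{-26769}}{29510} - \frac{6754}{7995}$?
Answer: $- \frac{4560221249}{5398013465} \approx -0.8448$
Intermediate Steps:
$\frac{14386 \frac{1}{-26769}}{29510} - \frac{6754}{7995} = 14386 \left(- \frac{1}{26769}\right) \frac{1}{29510} - \frac{6754}{7995} = \left(- \frac{14386}{26769}\right) \frac{1}{29510} - \frac{6754}{7995} = - \frac{7193}{394976595} - \frac{6754}{7995} = - \frac{4560221249}{5398013465}$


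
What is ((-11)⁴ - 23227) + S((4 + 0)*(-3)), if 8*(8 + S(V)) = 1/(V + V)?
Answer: -1650049/192 ≈ -8594.0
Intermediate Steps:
S(V) = -8 + 1/(16*V) (S(V) = -8 + 1/(8*(V + V)) = -8 + 1/(8*((2*V))) = -8 + (1/(2*V))/8 = -8 + 1/(16*V))
((-11)⁴ - 23227) + S((4 + 0)*(-3)) = ((-11)⁴ - 23227) + (-8 + 1/(16*(((4 + 0)*(-3))))) = (14641 - 23227) + (-8 + 1/(16*((4*(-3))))) = -8586 + (-8 + (1/16)/(-12)) = -8586 + (-8 + (1/16)*(-1/12)) = -8586 + (-8 - 1/192) = -8586 - 1537/192 = -1650049/192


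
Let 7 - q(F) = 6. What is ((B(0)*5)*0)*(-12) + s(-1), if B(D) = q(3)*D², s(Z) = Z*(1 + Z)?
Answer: 0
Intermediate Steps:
q(F) = 1 (q(F) = 7 - 1*6 = 7 - 6 = 1)
B(D) = D² (B(D) = 1*D² = D²)
((B(0)*5)*0)*(-12) + s(-1) = ((0²*5)*0)*(-12) - (1 - 1) = ((0*5)*0)*(-12) - 1*0 = (0*0)*(-12) + 0 = 0*(-12) + 0 = 0 + 0 = 0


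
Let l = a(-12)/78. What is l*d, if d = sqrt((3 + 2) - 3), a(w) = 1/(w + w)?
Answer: -sqrt(2)/1872 ≈ -0.00075546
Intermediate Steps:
a(w) = 1/(2*w)
d = sqrt(2) (d = sqrt(5 - 3) = sqrt(2) ≈ 1.4142)
l = -1/1872 (l = ((1/2)/(-12))/78 = ((1/2)*(-1/12))*(1/78) = -1/24*1/78 = -1/1872 ≈ -0.00053419)
l*d = -sqrt(2)/1872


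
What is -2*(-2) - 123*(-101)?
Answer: 12427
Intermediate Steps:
-2*(-2) - 123*(-101) = 4 + 12423 = 12427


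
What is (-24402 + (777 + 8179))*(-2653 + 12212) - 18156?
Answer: -147666470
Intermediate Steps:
(-24402 + (777 + 8179))*(-2653 + 12212) - 18156 = (-24402 + 8956)*9559 - 18156 = -15446*9559 - 18156 = -147648314 - 18156 = -147666470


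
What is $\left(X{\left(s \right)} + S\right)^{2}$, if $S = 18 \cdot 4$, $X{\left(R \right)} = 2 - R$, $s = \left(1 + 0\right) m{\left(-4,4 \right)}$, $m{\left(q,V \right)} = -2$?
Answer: $5776$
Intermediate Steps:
$s = -2$ ($s = \left(1 + 0\right) \left(-2\right) = 1 \left(-2\right) = -2$)
$S = 72$
$\left(X{\left(s \right)} + S\right)^{2} = \left(\left(2 - -2\right) + 72\right)^{2} = \left(\left(2 + 2\right) + 72\right)^{2} = \left(4 + 72\right)^{2} = 76^{2} = 5776$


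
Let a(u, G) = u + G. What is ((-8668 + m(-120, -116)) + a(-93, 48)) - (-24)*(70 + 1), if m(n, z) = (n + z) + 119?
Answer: -7126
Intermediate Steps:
m(n, z) = 119 + n + z
a(u, G) = G + u
((-8668 + m(-120, -116)) + a(-93, 48)) - (-24)*(70 + 1) = ((-8668 + (119 - 120 - 116)) + (48 - 93)) - (-24)*(70 + 1) = ((-8668 - 117) - 45) - (-24)*71 = (-8785 - 45) - 1*(-1704) = -8830 + 1704 = -7126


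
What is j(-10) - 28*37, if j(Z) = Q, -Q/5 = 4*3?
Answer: -1096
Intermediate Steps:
Q = -60 (Q = -20*3 = -5*12 = -60)
j(Z) = -60
j(-10) - 28*37 = -60 - 28*37 = -60 - 1036 = -1096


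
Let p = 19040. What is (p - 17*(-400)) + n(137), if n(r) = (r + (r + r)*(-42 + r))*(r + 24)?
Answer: 4238727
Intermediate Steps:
n(r) = (24 + r)*(r + 2*r*(-42 + r)) (n(r) = (r + (2*r)*(-42 + r))*(24 + r) = (r + 2*r*(-42 + r))*(24 + r) = (24 + r)*(r + 2*r*(-42 + r)))
(p - 17*(-400)) + n(137) = (19040 - 17*(-400)) + 137*(-1992 - 35*137 + 2*137²) = (19040 + 6800) + 137*(-1992 - 4795 + 2*18769) = 25840 + 137*(-1992 - 4795 + 37538) = 25840 + 137*30751 = 25840 + 4212887 = 4238727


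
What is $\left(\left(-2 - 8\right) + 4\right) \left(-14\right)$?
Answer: $84$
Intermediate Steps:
$\left(\left(-2 - 8\right) + 4\right) \left(-14\right) = \left(-10 + 4\right) \left(-14\right) = \left(-6\right) \left(-14\right) = 84$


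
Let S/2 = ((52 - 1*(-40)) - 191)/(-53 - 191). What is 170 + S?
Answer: 20839/122 ≈ 170.81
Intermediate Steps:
S = 99/122 (S = 2*(((52 - 1*(-40)) - 191)/(-53 - 191)) = 2*(((52 + 40) - 191)/(-244)) = 2*((92 - 191)*(-1/244)) = 2*(-99*(-1/244)) = 2*(99/244) = 99/122 ≈ 0.81148)
170 + S = 170 + 99/122 = 20839/122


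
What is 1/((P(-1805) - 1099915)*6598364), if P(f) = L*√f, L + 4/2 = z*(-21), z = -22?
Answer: -219983/1597061351910922380 - 437*I*√5/399265337977730595 ≈ -1.3774e-13 - 2.4474e-15*I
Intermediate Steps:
L = 460 (L = -2 - 22*(-21) = -2 + 462 = 460)
P(f) = 460*√f
1/((P(-1805) - 1099915)*6598364) = 1/(460*√(-1805) - 1099915*6598364) = (1/6598364)/(460*(19*I*√5) - 1099915) = (1/6598364)/(8740*I*√5 - 1099915) = (1/6598364)/(-1099915 + 8740*I*√5) = 1/(6598364*(-1099915 + 8740*I*√5))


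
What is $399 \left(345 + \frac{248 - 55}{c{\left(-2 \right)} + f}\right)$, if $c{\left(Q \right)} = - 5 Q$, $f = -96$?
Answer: $\frac{11761323}{86} \approx 1.3676 \cdot 10^{5}$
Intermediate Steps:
$399 \left(345 + \frac{248 - 55}{c{\left(-2 \right)} + f}\right) = 399 \left(345 + \frac{248 - 55}{\left(-5\right) \left(-2\right) - 96}\right) = 399 \left(345 + \frac{193}{10 - 96}\right) = 399 \left(345 + \frac{193}{-86}\right) = 399 \left(345 + 193 \left(- \frac{1}{86}\right)\right) = 399 \left(345 - \frac{193}{86}\right) = 399 \cdot \frac{29477}{86} = \frac{11761323}{86}$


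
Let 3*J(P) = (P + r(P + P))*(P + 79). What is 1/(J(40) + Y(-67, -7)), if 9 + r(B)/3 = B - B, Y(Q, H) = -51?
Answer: 3/1394 ≈ 0.0021521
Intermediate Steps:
r(B) = -27 (r(B) = -27 + 3*(B - B) = -27 + 3*0 = -27 + 0 = -27)
J(P) = (-27 + P)*(79 + P)/3 (J(P) = ((P - 27)*(P + 79))/3 = ((-27 + P)*(79 + P))/3 = (-27 + P)*(79 + P)/3)
1/(J(40) + Y(-67, -7)) = 1/((-711 + (1/3)*40**2 + (52/3)*40) - 51) = 1/((-711 + (1/3)*1600 + 2080/3) - 51) = 1/((-711 + 1600/3 + 2080/3) - 51) = 1/(1547/3 - 51) = 1/(1394/3) = 3/1394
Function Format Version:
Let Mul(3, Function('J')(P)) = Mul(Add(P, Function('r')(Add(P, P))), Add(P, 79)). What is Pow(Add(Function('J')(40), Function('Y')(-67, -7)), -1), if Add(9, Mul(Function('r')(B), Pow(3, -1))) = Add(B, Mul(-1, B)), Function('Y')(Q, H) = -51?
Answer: Rational(3, 1394) ≈ 0.0021521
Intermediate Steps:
Function('r')(B) = -27 (Function('r')(B) = Add(-27, Mul(3, Add(B, Mul(-1, B)))) = Add(-27, Mul(3, 0)) = Add(-27, 0) = -27)
Function('J')(P) = Mul(Rational(1, 3), Add(-27, P), Add(79, P)) (Function('J')(P) = Mul(Rational(1, 3), Mul(Add(P, -27), Add(P, 79))) = Mul(Rational(1, 3), Mul(Add(-27, P), Add(79, P))) = Mul(Rational(1, 3), Add(-27, P), Add(79, P)))
Pow(Add(Function('J')(40), Function('Y')(-67, -7)), -1) = Pow(Add(Add(-711, Mul(Rational(1, 3), Pow(40, 2)), Mul(Rational(52, 3), 40)), -51), -1) = Pow(Add(Add(-711, Mul(Rational(1, 3), 1600), Rational(2080, 3)), -51), -1) = Pow(Add(Add(-711, Rational(1600, 3), Rational(2080, 3)), -51), -1) = Pow(Add(Rational(1547, 3), -51), -1) = Pow(Rational(1394, 3), -1) = Rational(3, 1394)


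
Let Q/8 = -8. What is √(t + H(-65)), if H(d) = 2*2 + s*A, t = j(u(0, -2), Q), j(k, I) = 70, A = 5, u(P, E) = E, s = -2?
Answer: 8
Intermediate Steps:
Q = -64 (Q = 8*(-8) = -64)
t = 70
H(d) = -6 (H(d) = 2*2 - 2*5 = 4 - 10 = -6)
√(t + H(-65)) = √(70 - 6) = √64 = 8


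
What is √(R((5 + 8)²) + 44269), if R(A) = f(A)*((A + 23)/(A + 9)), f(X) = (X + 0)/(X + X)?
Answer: √350659021/89 ≈ 210.40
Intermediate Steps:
f(X) = ½ (f(X) = X/((2*X)) = X*(1/(2*X)) = ½)
R(A) = (23 + A)/(2*(9 + A)) (R(A) = ((A + 23)/(A + 9))/2 = ((23 + A)/(9 + A))/2 = (23 + A)/(2*(9 + A)))
√(R((5 + 8)²) + 44269) = √((23 + (5 + 8)²)/(2*(9 + (5 + 8)²)) + 44269) = √((23 + 13²)/(2*(9 + 13²)) + 44269) = √((23 + 169)/(2*(9 + 169)) + 44269) = √((½)*192/178 + 44269) = √((½)*(1/178)*192 + 44269) = √(48/89 + 44269) = √(3939989/89) = √350659021/89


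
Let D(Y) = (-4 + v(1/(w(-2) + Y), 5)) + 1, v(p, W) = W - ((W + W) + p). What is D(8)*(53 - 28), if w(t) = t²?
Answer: -2425/12 ≈ -202.08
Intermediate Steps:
v(p, W) = -W - p (v(p, W) = W - (2*W + p) = W - (p + 2*W) = W + (-p - 2*W) = -W - p)
D(Y) = -8 - 1/(4 + Y) (D(Y) = (-4 + (-1*5 - 1/((-2)² + Y))) + 1 = (-4 + (-5 - 1/(4 + Y))) + 1 = (-9 - 1/(4 + Y)) + 1 = -8 - 1/(4 + Y))
D(8)*(53 - 28) = ((-33 - 8*8)/(4 + 8))*(53 - 28) = ((-33 - 64)/12)*25 = ((1/12)*(-97))*25 = -97/12*25 = -2425/12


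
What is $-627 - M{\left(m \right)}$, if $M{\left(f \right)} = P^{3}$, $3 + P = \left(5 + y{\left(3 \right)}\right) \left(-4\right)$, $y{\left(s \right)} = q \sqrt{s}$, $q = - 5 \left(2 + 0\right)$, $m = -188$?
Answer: $342740 - 255480 \sqrt{3} \approx -99764.0$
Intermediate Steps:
$q = -10$ ($q = \left(-5\right) 2 = -10$)
$y{\left(s \right)} = - 10 \sqrt{s}$
$P = -23 + 40 \sqrt{3}$ ($P = -3 + \left(5 - 10 \sqrt{3}\right) \left(-4\right) = -3 - \left(20 - 40 \sqrt{3}\right) = -23 + 40 \sqrt{3} \approx 46.282$)
$M{\left(f \right)} = \left(-23 + 40 \sqrt{3}\right)^{3}$
$-627 - M{\left(m \right)} = -627 - \left(-343367 + 255480 \sqrt{3}\right) = -627 + \left(343367 - 255480 \sqrt{3}\right) = 342740 - 255480 \sqrt{3}$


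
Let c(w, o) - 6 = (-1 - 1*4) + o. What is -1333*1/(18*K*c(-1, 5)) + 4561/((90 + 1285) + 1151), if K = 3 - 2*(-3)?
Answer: 177689/409212 ≈ 0.43422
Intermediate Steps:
c(w, o) = 1 + o (c(w, o) = 6 + ((-1 - 1*4) + o) = 6 + ((-1 - 4) + o) = 6 + (-5 + o) = 1 + o)
K = 9 (K = 3 + 6 = 9)
-1333*1/(18*K*c(-1, 5)) + 4561/((90 + 1285) + 1151) = -1333*1/(162*(1 + 5)) + 4561/((90 + 1285) + 1151) = -1333/(162*6) + 4561/(1375 + 1151) = -1333/972 + 4561/2526 = 177689/409212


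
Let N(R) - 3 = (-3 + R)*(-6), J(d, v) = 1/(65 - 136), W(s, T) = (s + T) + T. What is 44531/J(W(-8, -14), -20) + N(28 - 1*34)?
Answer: -3161644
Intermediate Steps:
W(s, T) = s + 2*T (W(s, T) = (T + s) + T = s + 2*T)
J(d, v) = -1/71 (J(d, v) = 1/(-71) = -1/71)
N(R) = 21 - 6*R (N(R) = 3 + (-3 + R)*(-6) = 3 + (18 - 6*R) = 21 - 6*R)
44531/J(W(-8, -14), -20) + N(28 - 1*34) = 44531/(-1/71) + (21 - 6*(28 - 1*34)) = 44531*(-71) + (21 - 6*(28 - 34)) = -3161701 + (21 - 6*(-6)) = -3161701 + (21 + 36) = -3161701 + 57 = -3161644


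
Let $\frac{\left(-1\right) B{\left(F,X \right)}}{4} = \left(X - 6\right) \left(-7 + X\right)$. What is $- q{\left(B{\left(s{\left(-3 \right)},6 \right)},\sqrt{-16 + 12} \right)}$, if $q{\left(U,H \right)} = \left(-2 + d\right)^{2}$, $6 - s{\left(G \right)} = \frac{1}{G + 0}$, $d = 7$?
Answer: $-25$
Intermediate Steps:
$s{\left(G \right)} = 6 - \frac{1}{G}$ ($s{\left(G \right)} = 6 - \frac{1}{G + 0} = 6 - \frac{1}{G}$)
$B{\left(F,X \right)} = - 4 \left(-7 + X\right) \left(-6 + X\right)$ ($B{\left(F,X \right)} = - 4 \left(X - 6\right) \left(-7 + X\right) = - 4 \left(-6 + X\right) \left(-7 + X\right) = - 4 \left(-7 + X\right) \left(-6 + X\right)$)
$q{\left(U,H \right)} = 25$ ($q{\left(U,H \right)} = \left(-2 + 7\right)^{2} = 5^{2} = 25$)
$- q{\left(B{\left(s{\left(-3 \right)},6 \right)},\sqrt{-16 + 12} \right)} = \left(-1\right) 25 = -25$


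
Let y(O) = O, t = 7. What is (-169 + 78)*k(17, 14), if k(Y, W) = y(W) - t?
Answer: -637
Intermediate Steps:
k(Y, W) = -7 + W (k(Y, W) = W - 1*7 = W - 7 = -7 + W)
(-169 + 78)*k(17, 14) = (-169 + 78)*(-7 + 14) = -91*7 = -637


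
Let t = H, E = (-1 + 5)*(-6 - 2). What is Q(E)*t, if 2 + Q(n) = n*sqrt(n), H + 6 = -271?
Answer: 554 + 35456*I*sqrt(2) ≈ 554.0 + 50142.0*I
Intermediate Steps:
E = -32 (E = 4*(-8) = -32)
H = -277 (H = -6 - 271 = -277)
Q(n) = -2 + n**(3/2) (Q(n) = -2 + n*sqrt(n) = -2 + n**(3/2))
t = -277
Q(E)*t = (-2 + (-32)**(3/2))*(-277) = (-2 - 128*I*sqrt(2))*(-277) = 554 + 35456*I*sqrt(2)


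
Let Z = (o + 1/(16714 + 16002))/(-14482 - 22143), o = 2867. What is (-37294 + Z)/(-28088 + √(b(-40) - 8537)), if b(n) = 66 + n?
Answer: 313789593142538006/236332886632748125 + 44686641005773*I*√8511/945331546530992500 ≈ 1.3277 + 0.004361*I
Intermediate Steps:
Z = -93796773/1198223500 (Z = (2867 + 1/(16714 + 16002))/(-14482 - 22143) = (2867 + 1/32716)/(-36625) = (2867 + 1/32716)*(-1/36625) = (93796773/32716)*(-1/36625) = -93796773/1198223500 ≈ -0.078280)
(-37294 + Z)/(-28088 + √(b(-40) - 8537)) = (-37294 - 93796773/1198223500)/(-28088 + √((66 - 40) - 8537)) = -44686641005773/(1198223500*(-28088 + √(26 - 8537))) = -44686641005773/(1198223500*(-28088 + √(-8511))) = -44686641005773/(1198223500*(-28088 + I*√8511))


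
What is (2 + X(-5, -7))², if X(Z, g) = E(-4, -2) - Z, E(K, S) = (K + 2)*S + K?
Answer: 49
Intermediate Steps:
E(K, S) = K + S*(2 + K) (E(K, S) = (2 + K)*S + K = S*(2 + K) + K = K + S*(2 + K))
X(Z, g) = -Z (X(Z, g) = (-4 + 2*(-2) - 4*(-2)) - Z = (-4 - 4 + 8) - Z = 0 - Z = -Z)
(2 + X(-5, -7))² = (2 - 1*(-5))² = (2 + 5)² = 7² = 49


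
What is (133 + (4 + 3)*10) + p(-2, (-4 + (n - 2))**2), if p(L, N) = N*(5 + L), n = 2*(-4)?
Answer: 791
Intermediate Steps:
n = -8
(133 + (4 + 3)*10) + p(-2, (-4 + (n - 2))**2) = (133 + (4 + 3)*10) + (-4 + (-8 - 2))**2*(5 - 2) = (133 + 7*10) + (-4 - 10)**2*3 = (133 + 70) + (-14)**2*3 = 203 + 196*3 = 203 + 588 = 791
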